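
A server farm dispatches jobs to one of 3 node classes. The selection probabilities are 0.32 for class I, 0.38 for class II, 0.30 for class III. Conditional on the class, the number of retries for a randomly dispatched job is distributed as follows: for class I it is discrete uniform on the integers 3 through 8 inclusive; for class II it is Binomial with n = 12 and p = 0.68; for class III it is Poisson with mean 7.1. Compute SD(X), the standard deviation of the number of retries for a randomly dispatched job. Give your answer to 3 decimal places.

Per component, I: μ=5.5, E[X²]=33.1667; II: μ=8.16, E[X²]=69.1968; III: μ=7.1, E[X²]=57.51.
E[X] = 0.32·5.5 + 0.38·8.16 + 0.3·7.1 = 6.9908.
E[X²] = 0.32·33.1667 + 0.38·69.1968 + 0.3·57.51 = 54.1611.
Var(X) = E[X²] − (E[X])² = 54.1611 − 48.8713 = 5.28983.
SD(X) = √5.28983 = 2.29996.

2.300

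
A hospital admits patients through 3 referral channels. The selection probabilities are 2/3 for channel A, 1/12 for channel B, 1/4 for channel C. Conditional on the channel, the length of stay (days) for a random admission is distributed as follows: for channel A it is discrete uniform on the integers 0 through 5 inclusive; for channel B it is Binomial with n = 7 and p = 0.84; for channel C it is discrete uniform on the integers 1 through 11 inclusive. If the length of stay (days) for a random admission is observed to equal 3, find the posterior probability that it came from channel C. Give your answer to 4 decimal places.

Likelihoods P(X=3 | ·): A: 0.166667; B: 0.0135952; C: 0.0909091.
Posterior ∝ prior × likelihood. Numerator for C: 0.25·0.0909091 = 0.0227273.
Normalizing constant: 0.666667·0.166667 + 0.0833333·0.0135952 + 0.25·0.0909091 = 0.134971.
P(C | observation) = 0.0227273 / 0.134971 = 0.168386.

0.1684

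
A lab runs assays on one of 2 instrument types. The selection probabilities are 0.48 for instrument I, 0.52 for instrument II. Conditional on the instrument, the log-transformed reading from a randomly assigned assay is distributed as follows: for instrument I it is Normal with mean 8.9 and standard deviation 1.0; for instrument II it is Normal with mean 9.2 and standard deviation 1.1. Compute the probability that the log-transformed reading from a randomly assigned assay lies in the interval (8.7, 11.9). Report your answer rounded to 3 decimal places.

0.625

Conditional on each instrument, P(8.7 < X < 11.9): I: 0.57791; II: 0.668229.
By total probability, P(8.7 < X < 11.9) = 0.48·0.57791 + 0.52·0.668229 = 0.624876.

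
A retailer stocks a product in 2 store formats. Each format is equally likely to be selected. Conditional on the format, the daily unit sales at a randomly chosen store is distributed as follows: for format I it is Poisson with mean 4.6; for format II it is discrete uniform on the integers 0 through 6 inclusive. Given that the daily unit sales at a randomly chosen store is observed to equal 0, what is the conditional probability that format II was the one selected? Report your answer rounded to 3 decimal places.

0.934

Likelihoods P(X=0 | ·): I: 0.0100518; II: 0.142857.
Posterior ∝ prior × likelihood. Numerator for II: 0.5·0.142857 = 0.0714286.
Normalizing constant: 0.5·0.0100518 + 0.5·0.142857 = 0.0764545.
P(II | observation) = 0.0714286 / 0.0764545 = 0.934263.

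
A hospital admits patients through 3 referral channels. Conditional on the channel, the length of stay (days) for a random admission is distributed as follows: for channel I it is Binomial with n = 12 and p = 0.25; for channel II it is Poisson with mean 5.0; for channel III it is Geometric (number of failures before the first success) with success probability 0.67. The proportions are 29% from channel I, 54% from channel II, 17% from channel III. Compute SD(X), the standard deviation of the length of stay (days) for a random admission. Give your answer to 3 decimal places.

2.506

Per component, I: μ=3, E[X²]=11.25; II: μ=5, E[X²]=30; III: μ=0.492537, E[X²]=0.977723.
E[X] = 0.29·3 + 0.54·5 + 0.17·0.492537 = 3.65373.
E[X²] = 0.29·11.25 + 0.54·30 + 0.17·0.977723 = 19.6287.
Var(X) = E[X²] − (E[X])² = 19.6287 − 13.3498 = 6.27896.
SD(X) = √6.27896 = 2.50579.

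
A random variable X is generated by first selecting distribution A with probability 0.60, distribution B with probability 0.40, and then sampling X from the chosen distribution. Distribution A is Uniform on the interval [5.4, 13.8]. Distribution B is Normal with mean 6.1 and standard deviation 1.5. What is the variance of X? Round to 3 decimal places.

7.368

Per component, A: μ=9.6, E[X²]=98.04; B: μ=6.1, E[X²]=39.46.
E[X] = 0.6·9.6 + 0.4·6.1 = 8.2.
E[X²] = 0.6·98.04 + 0.4·39.46 = 74.608.
Var(X) = E[X²] − (E[X])² = 74.608 − 67.24 = 7.368.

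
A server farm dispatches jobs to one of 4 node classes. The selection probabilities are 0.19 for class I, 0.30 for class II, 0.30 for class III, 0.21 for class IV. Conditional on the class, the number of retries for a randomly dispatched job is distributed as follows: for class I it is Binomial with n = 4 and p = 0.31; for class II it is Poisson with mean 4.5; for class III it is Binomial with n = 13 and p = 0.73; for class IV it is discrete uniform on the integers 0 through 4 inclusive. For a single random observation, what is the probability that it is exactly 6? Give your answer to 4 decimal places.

Conditional on each class, P(X = 6): I: 0; II: 0.12812; III: 0.0271644; IV: 0.
By total probability, P(X = 6) = 0.19·0 + 0.3·0.12812 + 0.3·0.0271644 + 0.21·0 = 0.0465854.

0.0466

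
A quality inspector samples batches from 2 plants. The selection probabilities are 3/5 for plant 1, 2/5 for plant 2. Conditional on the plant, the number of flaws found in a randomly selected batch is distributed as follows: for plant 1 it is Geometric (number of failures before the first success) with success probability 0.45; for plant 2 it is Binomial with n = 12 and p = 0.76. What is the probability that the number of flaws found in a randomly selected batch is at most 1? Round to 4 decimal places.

Conditional on each plant, P(X ≤ 1): 1: 0.6975; 2: 1.42429e-06.
By total probability, P(X ≤ 1) = 0.6·0.6975 + 0.4·1.42429e-06 = 0.418501.

0.4185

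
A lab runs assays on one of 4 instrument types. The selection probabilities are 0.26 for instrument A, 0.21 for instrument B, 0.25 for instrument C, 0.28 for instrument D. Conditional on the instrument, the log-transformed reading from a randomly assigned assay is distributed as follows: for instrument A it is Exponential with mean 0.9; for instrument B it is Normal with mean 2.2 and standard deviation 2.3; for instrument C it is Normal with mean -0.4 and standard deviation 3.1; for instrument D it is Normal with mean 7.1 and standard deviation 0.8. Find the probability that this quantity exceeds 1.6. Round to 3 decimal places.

0.515

Conditional on each instrument, P(X > 1.6): A: 0.169013; B: 0.602903; C: 0.259411; D: 1.
By total probability, P(X > 1.6) = 0.26·0.169013 + 0.21·0.602903 + 0.25·0.259411 + 0.28·1 = 0.515406.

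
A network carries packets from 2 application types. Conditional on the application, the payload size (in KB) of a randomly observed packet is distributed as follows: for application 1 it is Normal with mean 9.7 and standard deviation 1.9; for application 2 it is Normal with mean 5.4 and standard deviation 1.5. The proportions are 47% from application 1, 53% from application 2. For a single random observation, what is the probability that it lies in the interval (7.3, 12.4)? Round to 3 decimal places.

0.439

Conditional on each application, P(7.3 < X < 12.4): 1: 0.819083; 2: 0.102636.
By total probability, P(7.3 < X < 12.4) = 0.47·0.819083 + 0.53·0.102636 = 0.439366.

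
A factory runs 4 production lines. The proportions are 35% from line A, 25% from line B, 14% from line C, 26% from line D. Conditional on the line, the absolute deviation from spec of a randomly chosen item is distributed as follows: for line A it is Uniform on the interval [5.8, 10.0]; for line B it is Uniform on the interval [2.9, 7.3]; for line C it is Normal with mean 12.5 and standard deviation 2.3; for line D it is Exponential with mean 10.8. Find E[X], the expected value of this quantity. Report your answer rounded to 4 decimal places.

Component means — A: 7.9; B: 5.1; C: 12.5; D: 10.8.
E[X] = 0.35·7.9 + 0.25·5.1 + 0.14·12.5 + 0.26·10.8 = 8.598.

8.5980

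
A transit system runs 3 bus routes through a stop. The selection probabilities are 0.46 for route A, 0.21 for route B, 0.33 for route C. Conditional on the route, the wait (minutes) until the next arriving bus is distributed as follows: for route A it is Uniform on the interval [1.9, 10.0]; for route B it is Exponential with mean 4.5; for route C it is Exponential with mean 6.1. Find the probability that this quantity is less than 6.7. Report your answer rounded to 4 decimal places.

0.6552

Conditional on each route, P(X < 6.7): A: 0.592593; B: 0.774377; C: 0.666583.
By total probability, P(X < 6.7) = 0.46·0.592593 + 0.21·0.774377 + 0.33·0.666583 = 0.655184.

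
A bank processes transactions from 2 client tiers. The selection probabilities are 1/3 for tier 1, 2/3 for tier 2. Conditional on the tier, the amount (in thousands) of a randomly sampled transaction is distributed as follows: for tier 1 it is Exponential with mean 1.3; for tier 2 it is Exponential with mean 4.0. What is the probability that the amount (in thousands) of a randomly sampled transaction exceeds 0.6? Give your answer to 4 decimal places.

Conditional on each tier, P(X > 0.6): 1: 0.630313; 2: 0.860708.
By total probability, P(X > 0.6) = 0.333333·0.630313 + 0.666667·0.860708 = 0.78391.

0.7839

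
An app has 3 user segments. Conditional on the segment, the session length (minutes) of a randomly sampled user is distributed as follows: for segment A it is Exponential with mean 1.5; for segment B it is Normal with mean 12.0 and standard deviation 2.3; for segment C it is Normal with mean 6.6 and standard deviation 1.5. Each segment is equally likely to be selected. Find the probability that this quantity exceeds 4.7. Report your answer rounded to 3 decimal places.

0.647

Conditional on each segment, P(X > 4.7): A: 0.0435723; B: 0.999248; C: 0.897363.
By total probability, P(X > 4.7) = 0.333333·0.0435723 + 0.333333·0.999248 + 0.333333·0.897363 = 0.646728.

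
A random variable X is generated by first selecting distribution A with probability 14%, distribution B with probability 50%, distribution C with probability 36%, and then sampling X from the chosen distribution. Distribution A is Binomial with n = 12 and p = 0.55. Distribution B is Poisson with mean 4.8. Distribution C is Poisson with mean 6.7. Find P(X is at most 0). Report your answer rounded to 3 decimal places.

0.005

Conditional on each component, P(X ≤ 0): A: 6.89525e-05; B: 0.00822975; C: 0.00123091.
By total probability, P(X ≤ 0) = 0.14·6.89525e-05 + 0.5·0.00822975 + 0.36·0.00123091 = 0.00456766.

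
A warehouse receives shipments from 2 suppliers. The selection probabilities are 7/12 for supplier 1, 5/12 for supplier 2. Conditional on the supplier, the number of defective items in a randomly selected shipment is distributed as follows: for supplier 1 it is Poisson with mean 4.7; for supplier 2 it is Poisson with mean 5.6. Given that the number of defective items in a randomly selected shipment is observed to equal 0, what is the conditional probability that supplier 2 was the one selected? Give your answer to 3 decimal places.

0.225

Likelihoods P(X=0 | ·): 1: 0.00909528; 2: 0.00369786.
Posterior ∝ prior × likelihood. Numerator for 2: 0.416667·0.00369786 = 0.00154078.
Normalizing constant: 0.583333·0.00909528 + 0.416667·0.00369786 = 0.00684635.
P(2 | observation) = 0.00154078 / 0.00684635 = 0.225051.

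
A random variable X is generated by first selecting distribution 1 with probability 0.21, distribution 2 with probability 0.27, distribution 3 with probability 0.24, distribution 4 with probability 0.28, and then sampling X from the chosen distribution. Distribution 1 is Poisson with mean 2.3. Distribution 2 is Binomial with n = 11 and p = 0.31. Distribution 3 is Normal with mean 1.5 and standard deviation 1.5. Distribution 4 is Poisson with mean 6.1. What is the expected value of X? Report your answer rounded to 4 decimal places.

3.4717

Component means — 1: 2.3; 2: 3.41; 3: 1.5; 4: 6.1.
E[X] = 0.21·2.3 + 0.27·3.41 + 0.24·1.5 + 0.28·6.1 = 3.4717.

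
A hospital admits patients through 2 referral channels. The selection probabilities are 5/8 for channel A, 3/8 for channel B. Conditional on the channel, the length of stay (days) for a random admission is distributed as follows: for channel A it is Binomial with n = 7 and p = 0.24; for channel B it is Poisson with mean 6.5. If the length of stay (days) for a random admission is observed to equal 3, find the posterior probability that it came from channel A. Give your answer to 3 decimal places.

Likelihoods P(X=3 | ·): A: 0.16142; B: 0.0688137.
Posterior ∝ prior × likelihood. Numerator for A: 0.625·0.16142 = 0.100887.
Normalizing constant: 0.625·0.16142 + 0.375·0.0688137 = 0.126692.
P(A | observation) = 0.100887 / 0.126692 = 0.796317.

0.796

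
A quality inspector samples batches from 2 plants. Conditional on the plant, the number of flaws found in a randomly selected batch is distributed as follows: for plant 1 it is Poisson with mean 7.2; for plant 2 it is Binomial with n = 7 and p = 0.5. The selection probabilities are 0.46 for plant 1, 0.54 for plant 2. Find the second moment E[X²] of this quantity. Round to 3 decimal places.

For each component E[X²] = Var + (mean)², giving 1: 59.04; 2: 14.
Overall E[X²] = 0.46·59.04 + 0.54·14 = 34.7184.

34.718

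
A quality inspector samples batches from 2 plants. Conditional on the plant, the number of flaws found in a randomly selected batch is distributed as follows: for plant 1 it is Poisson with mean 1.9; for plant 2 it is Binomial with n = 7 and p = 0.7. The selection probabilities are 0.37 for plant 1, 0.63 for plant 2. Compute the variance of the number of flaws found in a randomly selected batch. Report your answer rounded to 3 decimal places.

3.727

Per component, 1: μ=1.9, E[X²]=5.51; 2: μ=4.9, E[X²]=25.48.
E[X] = 0.37·1.9 + 0.63·4.9 = 3.79.
E[X²] = 0.37·5.51 + 0.63·25.48 = 18.0911.
Var(X) = E[X²] − (E[X])² = 18.0911 − 14.3641 = 3.727.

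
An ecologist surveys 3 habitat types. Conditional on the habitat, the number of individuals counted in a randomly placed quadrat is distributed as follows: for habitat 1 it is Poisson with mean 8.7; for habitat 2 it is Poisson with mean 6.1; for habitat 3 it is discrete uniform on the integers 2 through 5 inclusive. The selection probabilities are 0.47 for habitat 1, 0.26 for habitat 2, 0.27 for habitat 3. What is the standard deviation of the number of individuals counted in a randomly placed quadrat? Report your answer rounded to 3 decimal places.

Per component, 1: μ=8.7, E[X²]=84.39; 2: μ=6.1, E[X²]=43.31; 3: μ=3.5, E[X²]=13.5.
E[X] = 0.47·8.7 + 0.26·6.1 + 0.27·3.5 = 6.62.
E[X²] = 0.47·84.39 + 0.26·43.31 + 0.27·13.5 = 54.5689.
Var(X) = E[X²] − (E[X])² = 54.5689 − 43.8244 = 10.7445.
SD(X) = √10.7445 = 3.27788.

3.278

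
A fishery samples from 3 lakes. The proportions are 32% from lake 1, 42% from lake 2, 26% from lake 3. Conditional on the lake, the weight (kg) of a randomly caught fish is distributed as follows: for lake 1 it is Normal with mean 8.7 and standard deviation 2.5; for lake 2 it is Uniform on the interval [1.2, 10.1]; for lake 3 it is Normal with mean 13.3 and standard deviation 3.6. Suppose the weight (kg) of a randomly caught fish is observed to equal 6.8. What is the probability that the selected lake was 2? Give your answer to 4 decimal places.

0.5181

Likelihoods f(6.8 | ·): 1: 0.119549; 2: 0.11236; 3: 0.0217121.
Posterior ∝ prior × likelihood. Numerator for 2: 0.42·0.11236 = 0.047191.
Normalizing constant: 0.32·0.119549 + 0.42·0.11236 + 0.26·0.0217121 = 0.0910918.
P(2 | observation) = 0.047191 / 0.0910918 = 0.51806.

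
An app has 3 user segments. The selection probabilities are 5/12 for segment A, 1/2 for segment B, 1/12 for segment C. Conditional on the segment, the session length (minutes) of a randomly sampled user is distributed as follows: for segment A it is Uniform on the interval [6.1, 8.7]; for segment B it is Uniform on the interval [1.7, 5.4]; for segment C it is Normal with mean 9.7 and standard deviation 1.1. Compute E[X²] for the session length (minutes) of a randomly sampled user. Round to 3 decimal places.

For each component E[X²] = Var + (mean)², giving A: 55.3233; B: 13.7433; C: 95.3.
Overall E[X²] = 0.416667·55.3233 + 0.5·13.7433 + 0.0833333·95.3 = 37.8647.

37.865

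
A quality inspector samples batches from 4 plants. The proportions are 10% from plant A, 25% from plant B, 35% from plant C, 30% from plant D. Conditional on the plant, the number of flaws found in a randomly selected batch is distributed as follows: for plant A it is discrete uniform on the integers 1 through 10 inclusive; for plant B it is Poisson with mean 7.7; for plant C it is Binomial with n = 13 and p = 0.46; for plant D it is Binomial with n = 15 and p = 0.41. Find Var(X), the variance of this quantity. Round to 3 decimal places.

5.553

Per component, A: μ=5.5, E[X²]=38.5; B: μ=7.7, E[X²]=66.99; C: μ=5.98, E[X²]=38.9896; D: μ=6.15, E[X²]=41.451.
E[X] = 0.1·5.5 + 0.25·7.7 + 0.35·5.98 + 0.3·6.15 = 6.413.
E[X²] = 0.1·38.5 + 0.25·66.99 + 0.35·38.9896 + 0.3·41.451 = 46.6792.
Var(X) = E[X²] − (E[X])² = 46.6792 − 41.1266 = 5.55259.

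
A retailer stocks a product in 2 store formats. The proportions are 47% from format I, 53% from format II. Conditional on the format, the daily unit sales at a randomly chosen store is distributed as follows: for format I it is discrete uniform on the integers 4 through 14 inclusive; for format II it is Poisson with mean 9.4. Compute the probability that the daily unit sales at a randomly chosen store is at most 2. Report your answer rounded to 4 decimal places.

0.0024

Conditional on each format, P(X ≤ 2): I: 0; II: 0.00451508.
By total probability, P(X ≤ 2) = 0.47·0 + 0.53·0.00451508 = 0.00239299.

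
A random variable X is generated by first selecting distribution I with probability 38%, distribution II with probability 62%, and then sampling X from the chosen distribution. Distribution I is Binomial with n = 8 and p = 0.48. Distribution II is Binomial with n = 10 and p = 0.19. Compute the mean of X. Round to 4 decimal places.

Component means — I: 3.84; II: 1.9.
E[X] = 0.38·3.84 + 0.62·1.9 = 2.6372.

2.6372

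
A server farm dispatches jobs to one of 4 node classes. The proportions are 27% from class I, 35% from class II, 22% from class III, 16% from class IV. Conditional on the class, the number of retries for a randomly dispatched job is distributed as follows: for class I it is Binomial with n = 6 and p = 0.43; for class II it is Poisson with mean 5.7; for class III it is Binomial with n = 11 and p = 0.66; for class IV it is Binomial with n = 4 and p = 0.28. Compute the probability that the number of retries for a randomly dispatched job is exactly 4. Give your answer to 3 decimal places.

0.105

Conditional on each class, P(X = 4): I: 0.166615; II: 0.147167; III: 0.0328884; IV: 0.00614656.
By total probability, P(X = 4) = 0.27·0.166615 + 0.35·0.147167 + 0.22·0.0328884 + 0.16·0.00614656 = 0.104713.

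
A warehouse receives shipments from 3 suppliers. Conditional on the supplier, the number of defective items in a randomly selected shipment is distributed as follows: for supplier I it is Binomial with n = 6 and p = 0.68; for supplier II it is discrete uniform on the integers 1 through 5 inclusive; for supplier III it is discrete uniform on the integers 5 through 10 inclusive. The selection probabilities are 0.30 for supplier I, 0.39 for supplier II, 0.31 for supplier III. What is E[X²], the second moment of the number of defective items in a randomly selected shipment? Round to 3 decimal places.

28.017

For each component E[X²] = Var + (mean)², giving I: 17.952; II: 11; III: 59.1667.
Overall E[X²] = 0.3·17.952 + 0.39·11 + 0.31·59.1667 = 28.0173.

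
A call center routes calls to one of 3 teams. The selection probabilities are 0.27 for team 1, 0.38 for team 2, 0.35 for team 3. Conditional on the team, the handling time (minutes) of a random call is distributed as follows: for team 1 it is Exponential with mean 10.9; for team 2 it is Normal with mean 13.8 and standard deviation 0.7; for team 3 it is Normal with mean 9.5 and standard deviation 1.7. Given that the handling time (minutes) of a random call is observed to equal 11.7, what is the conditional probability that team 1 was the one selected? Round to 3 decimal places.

0.182

Likelihoods f(11.7 | ·): 1: 0.031362; 2: 0.00633121; 3: 0.101577.
Posterior ∝ prior × likelihood. Numerator for 1: 0.27·0.031362 = 0.00846775.
Normalizing constant: 0.27·0.031362 + 0.38·0.00633121 + 0.35·0.101577 = 0.0464256.
P(1 | observation) = 0.00846775 / 0.0464256 = 0.182394.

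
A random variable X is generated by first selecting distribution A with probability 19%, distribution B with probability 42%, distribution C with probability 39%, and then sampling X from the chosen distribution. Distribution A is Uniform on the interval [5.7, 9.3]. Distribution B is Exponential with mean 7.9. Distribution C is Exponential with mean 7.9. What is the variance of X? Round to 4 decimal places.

Per component, A: μ=7.5, E[X²]=57.33; B: μ=7.9, E[X²]=124.82; C: μ=7.9, E[X²]=124.82.
E[X] = 0.19·7.5 + 0.42·7.9 + 0.39·7.9 = 7.824.
E[X²] = 0.19·57.33 + 0.42·124.82 + 0.39·124.82 = 111.997.
Var(X) = E[X²] − (E[X])² = 111.997 − 61.215 = 50.7819.

50.7819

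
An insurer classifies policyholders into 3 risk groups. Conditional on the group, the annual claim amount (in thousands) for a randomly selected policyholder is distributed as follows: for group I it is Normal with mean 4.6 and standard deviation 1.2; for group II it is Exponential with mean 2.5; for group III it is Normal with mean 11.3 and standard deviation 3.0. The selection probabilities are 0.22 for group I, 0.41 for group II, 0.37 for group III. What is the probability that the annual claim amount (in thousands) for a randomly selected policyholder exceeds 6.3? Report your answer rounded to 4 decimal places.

0.4025

Conditional on each group, P(X > 6.3): I: 0.0782902; II: 0.0804596; III: 0.95221.
By total probability, P(X > 6.3) = 0.22·0.0782902 + 0.41·0.0804596 + 0.37·0.95221 = 0.40253.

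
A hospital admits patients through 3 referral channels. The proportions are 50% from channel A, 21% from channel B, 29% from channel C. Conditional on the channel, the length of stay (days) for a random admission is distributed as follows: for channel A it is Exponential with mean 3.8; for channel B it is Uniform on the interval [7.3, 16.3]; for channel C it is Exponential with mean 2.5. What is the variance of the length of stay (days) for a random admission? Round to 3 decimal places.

22.682

Per component, A: μ=3.8, E[X²]=28.88; B: μ=11.8, E[X²]=145.99; C: μ=2.5, E[X²]=12.5.
E[X] = 0.5·3.8 + 0.21·11.8 + 0.29·2.5 = 5.103.
E[X²] = 0.5·28.88 + 0.21·145.99 + 0.29·12.5 = 48.7229.
Var(X) = E[X²] − (E[X])² = 48.7229 − 26.0406 = 22.6823.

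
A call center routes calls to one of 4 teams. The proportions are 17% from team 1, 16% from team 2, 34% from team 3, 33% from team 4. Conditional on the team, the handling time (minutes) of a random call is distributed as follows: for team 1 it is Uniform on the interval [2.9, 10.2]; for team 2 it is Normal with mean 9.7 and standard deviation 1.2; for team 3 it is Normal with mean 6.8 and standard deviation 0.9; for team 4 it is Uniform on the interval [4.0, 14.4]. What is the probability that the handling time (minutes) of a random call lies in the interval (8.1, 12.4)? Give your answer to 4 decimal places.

0.3541

Conditional on each team, P(8.1 < X < 12.4): 1: 0.287671; 2: 0.896564; 3: 0.074307; 4: 0.413462.
By total probability, P(8.1 < X < 12.4) = 0.17·0.287671 + 0.16·0.896564 + 0.34·0.074307 + 0.33·0.413462 = 0.354061.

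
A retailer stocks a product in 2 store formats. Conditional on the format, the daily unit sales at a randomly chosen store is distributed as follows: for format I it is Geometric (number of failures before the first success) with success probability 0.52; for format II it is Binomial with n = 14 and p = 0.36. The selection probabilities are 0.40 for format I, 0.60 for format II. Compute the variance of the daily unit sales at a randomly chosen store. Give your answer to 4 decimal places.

Per component, I: μ=0.923077, E[X²]=2.62722; II: μ=5.04, E[X²]=28.6272.
E[X] = 0.4·0.923077 + 0.6·5.04 = 3.39323.
E[X²] = 0.4·2.62722 + 0.6·28.6272 = 18.2272.
Var(X) = E[X²] − (E[X])² = 18.2272 − 11.514 = 6.71319.

6.7132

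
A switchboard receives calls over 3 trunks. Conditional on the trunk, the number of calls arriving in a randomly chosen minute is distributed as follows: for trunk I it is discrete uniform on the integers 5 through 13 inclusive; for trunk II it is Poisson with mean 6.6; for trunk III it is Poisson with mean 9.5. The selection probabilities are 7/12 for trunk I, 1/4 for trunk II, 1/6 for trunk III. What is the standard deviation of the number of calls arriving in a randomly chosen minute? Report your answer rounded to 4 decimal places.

Per component, I: μ=9, E[X²]=87.6667; II: μ=6.6, E[X²]=50.16; III: μ=9.5, E[X²]=99.75.
E[X] = 0.583333·9 + 0.25·6.6 + 0.166667·9.5 = 8.48333.
E[X²] = 0.583333·87.6667 + 0.25·50.16 + 0.166667·99.75 = 80.3039.
Var(X) = E[X²] − (E[X])² = 80.3039 − 71.9669 = 8.33694.
SD(X) = √8.33694 = 2.88738.

2.8874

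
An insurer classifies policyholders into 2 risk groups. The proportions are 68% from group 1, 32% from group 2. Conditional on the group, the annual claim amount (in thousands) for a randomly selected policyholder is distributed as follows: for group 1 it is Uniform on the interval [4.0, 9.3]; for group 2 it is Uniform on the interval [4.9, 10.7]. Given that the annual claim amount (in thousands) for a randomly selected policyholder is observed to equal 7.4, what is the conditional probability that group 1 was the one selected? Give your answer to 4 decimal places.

Likelihoods f(7.4 | ·): 1: 0.188679; 2: 0.172414.
Posterior ∝ prior × likelihood. Numerator for 1: 0.68·0.188679 = 0.128302.
Normalizing constant: 0.68·0.188679 + 0.32·0.172414 = 0.183474.
P(1 | observation) = 0.128302 / 0.183474 = 0.699291.

0.6993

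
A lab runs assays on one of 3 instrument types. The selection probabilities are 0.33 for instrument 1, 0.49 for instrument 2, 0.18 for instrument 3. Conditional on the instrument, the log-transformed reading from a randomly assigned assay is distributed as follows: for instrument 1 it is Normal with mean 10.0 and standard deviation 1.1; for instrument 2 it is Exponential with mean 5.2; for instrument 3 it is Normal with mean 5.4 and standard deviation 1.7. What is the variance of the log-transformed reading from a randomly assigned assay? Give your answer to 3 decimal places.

Per component, 1: μ=10, E[X²]=101.21; 2: μ=5.2, E[X²]=54.08; 3: μ=5.4, E[X²]=32.05.
E[X] = 0.33·10 + 0.49·5.2 + 0.18·5.4 = 6.82.
E[X²] = 0.33·101.21 + 0.49·54.08 + 0.18·32.05 = 65.6675.
Var(X) = E[X²] − (E[X])² = 65.6675 − 46.5124 = 19.1551.

19.155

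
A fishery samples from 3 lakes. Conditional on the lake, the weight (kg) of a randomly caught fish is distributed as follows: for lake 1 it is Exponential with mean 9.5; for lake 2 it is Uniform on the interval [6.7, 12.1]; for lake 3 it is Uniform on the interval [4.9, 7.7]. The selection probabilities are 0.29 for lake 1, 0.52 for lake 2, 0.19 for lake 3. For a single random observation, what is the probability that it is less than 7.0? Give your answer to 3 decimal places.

0.323

Conditional on each lake, P(X < 7.0): 1: 0.521377; 2: 0.0555556; 3: 0.75.
By total probability, P(X < 7.0) = 0.29·0.521377 + 0.52·0.0555556 + 0.19·0.75 = 0.322588.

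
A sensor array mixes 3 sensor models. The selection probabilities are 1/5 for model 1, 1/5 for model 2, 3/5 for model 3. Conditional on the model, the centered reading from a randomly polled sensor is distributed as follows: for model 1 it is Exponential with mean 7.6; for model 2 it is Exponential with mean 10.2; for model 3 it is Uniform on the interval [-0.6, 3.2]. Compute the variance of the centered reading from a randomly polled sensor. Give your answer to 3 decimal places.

Per component, 1: μ=7.6, E[X²]=115.52; 2: μ=10.2, E[X²]=208.08; 3: μ=1.3, E[X²]=2.89333.
E[X] = 0.2·7.6 + 0.2·10.2 + 0.6·1.3 = 4.34.
E[X²] = 0.2·115.52 + 0.2·208.08 + 0.6·2.89333 = 66.456.
Var(X) = E[X²] − (E[X])² = 66.456 − 18.8356 = 47.6204.

47.620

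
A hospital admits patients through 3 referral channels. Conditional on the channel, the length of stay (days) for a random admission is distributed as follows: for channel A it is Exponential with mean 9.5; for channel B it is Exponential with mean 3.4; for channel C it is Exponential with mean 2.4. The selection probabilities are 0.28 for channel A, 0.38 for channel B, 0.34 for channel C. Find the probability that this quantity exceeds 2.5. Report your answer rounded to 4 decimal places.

0.5173

Conditional on each channel, P(X > 2.5): A: 0.768621; B: 0.479364; C: 0.352866.
By total probability, P(X > 2.5) = 0.28·0.768621 + 0.38·0.479364 + 0.34·0.352866 = 0.517347.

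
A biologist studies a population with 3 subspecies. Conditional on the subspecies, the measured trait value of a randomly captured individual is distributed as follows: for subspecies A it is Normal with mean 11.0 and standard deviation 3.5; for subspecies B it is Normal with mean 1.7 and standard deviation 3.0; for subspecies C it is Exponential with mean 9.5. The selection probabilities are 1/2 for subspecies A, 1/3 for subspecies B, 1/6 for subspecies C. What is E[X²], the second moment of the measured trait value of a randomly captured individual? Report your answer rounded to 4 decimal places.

For each component E[X²] = Var + (mean)², giving A: 133.25; B: 11.89; C: 180.5.
Overall E[X²] = 0.5·133.25 + 0.333333·11.89 + 0.166667·180.5 = 100.672.

100.6717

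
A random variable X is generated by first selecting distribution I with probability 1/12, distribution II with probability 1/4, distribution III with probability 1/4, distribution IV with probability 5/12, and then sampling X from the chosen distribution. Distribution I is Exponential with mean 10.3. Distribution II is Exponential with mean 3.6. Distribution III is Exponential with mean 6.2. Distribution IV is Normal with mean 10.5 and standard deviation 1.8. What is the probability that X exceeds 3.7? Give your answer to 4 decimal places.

Conditional on each component, P(X > 3.7): I: 0.698218; II: 0.357801; III: 0.550585; IV: 0.999921.
By total probability, P(X > 3.7) = 0.0833333·0.698218 + 0.25·0.357801 + 0.25·0.550585 + 0.416667·0.999921 = 0.701915.

0.7019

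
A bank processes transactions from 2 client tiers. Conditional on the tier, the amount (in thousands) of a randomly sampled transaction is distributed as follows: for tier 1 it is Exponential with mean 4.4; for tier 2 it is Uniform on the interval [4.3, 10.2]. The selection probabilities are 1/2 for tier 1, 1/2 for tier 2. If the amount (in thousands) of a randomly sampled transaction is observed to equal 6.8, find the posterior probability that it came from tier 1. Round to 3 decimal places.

Likelihoods f(6.8 | ·): 1: 0.0484579; 2: 0.169492.
Posterior ∝ prior × likelihood. Numerator for 1: 0.5·0.0484579 = 0.024229.
Normalizing constant: 0.5·0.0484579 + 0.5·0.169492 = 0.108975.
P(1 | observation) = 0.024229 / 0.108975 = 0.222336.

0.222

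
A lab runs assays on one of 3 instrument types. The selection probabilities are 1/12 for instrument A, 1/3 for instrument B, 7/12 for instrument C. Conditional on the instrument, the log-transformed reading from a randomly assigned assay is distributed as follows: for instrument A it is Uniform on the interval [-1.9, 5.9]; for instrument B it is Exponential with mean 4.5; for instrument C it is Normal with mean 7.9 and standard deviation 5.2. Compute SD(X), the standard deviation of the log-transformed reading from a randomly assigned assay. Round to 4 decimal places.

5.2019

Per component, A: μ=2, E[X²]=9.07; B: μ=4.5, E[X²]=40.5; C: μ=7.9, E[X²]=89.45.
E[X] = 0.0833333·2 + 0.333333·4.5 + 0.583333·7.9 = 6.275.
E[X²] = 0.0833333·9.07 + 0.333333·40.5 + 0.583333·89.45 = 66.435.
Var(X) = E[X²] − (E[X])² = 66.435 − 39.3756 = 27.0594.
SD(X) = √27.0594 = 5.20186.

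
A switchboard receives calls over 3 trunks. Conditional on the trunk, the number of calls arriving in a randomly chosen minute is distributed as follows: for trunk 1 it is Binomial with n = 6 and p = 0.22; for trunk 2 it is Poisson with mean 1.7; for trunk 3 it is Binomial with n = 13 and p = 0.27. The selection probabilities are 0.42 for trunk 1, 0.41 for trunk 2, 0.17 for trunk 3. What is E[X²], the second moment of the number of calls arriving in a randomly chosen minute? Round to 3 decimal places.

5.576

For each component E[X²] = Var + (mean)², giving 1: 2.772; 2: 4.59; 3: 14.8824.
Overall E[X²] = 0.42·2.772 + 0.41·4.59 + 0.17·14.8824 = 5.57615.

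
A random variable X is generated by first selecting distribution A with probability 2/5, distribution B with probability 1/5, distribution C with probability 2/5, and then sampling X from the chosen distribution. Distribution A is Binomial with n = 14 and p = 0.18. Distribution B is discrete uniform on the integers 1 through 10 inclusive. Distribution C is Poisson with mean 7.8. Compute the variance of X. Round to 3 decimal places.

11.191

Per component, A: μ=2.52, E[X²]=8.4168; B: μ=5.5, E[X²]=38.5; C: μ=7.8, E[X²]=68.64.
E[X] = 0.4·2.52 + 0.2·5.5 + 0.4·7.8 = 5.228.
E[X²] = 0.4·8.4168 + 0.2·38.5 + 0.4·68.64 = 38.5227.
Var(X) = E[X²] − (E[X])² = 38.5227 − 27.332 = 11.1907.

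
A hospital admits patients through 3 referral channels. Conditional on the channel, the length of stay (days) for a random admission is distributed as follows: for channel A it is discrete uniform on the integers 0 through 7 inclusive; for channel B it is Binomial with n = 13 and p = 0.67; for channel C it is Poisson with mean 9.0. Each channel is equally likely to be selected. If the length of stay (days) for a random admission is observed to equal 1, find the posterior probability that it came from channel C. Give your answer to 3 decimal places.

Likelihoods P(X=1 | ·): A: 0.125; B: 1.45273e-05; C: 0.00111069.
Posterior ∝ prior × likelihood. Numerator for C: 0.333333·0.00111069 = 0.000370229.
Normalizing constant: 0.333333·0.125 + 0.333333·1.45273e-05 + 0.333333·0.00111069 = 0.0420417.
P(C | observation) = 0.000370229 / 0.0420417 = 0.00880623.

0.009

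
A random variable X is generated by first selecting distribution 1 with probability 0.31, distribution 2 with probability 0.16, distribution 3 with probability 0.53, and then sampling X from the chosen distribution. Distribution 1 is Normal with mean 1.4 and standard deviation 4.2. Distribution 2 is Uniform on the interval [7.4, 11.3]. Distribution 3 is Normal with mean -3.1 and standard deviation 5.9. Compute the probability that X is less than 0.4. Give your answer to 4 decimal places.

Conditional on each component, P(X < 0.4): 1: 0.405904; 2: 0; 3: 0.723483.
By total probability, P(X < 0.4) = 0.31·0.405904 + 0.16·0 + 0.53·0.723483 = 0.509276.

0.5093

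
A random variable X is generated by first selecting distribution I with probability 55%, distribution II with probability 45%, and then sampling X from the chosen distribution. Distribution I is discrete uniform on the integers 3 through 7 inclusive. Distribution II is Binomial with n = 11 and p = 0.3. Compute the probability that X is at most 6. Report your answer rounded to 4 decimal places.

0.8803

Conditional on each component, P(X ≤ 6): I: 0.8; II: 0.978381.
By total probability, P(X ≤ 6) = 0.55·0.8 + 0.45·0.978381 = 0.880271.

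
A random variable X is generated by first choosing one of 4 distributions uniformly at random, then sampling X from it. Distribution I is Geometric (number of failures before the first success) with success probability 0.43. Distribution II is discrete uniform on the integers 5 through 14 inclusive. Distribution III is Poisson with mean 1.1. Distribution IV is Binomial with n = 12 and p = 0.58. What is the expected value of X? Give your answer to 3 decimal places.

4.721

Component means — I: 1.32558; II: 9.5; III: 1.1; IV: 6.96.
E[X] = 0.25·1.32558 + 0.25·9.5 + 0.25·1.1 + 0.25·6.96 = 4.7214.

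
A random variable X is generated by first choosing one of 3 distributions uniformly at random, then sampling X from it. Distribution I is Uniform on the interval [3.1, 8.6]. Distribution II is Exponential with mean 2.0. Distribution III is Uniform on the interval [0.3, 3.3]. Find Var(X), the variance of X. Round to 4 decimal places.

Per component, I: μ=5.85, E[X²]=36.7433; II: μ=2, E[X²]=8; III: μ=1.8, E[X²]=3.99.
E[X] = 0.333333·5.85 + 0.333333·2 + 0.333333·1.8 = 3.21667.
E[X²] = 0.333333·36.7433 + 0.333333·8 + 0.333333·3.99 = 16.2444.
Var(X) = E[X²] − (E[X])² = 16.2444 − 10.3469 = 5.8975.

5.8975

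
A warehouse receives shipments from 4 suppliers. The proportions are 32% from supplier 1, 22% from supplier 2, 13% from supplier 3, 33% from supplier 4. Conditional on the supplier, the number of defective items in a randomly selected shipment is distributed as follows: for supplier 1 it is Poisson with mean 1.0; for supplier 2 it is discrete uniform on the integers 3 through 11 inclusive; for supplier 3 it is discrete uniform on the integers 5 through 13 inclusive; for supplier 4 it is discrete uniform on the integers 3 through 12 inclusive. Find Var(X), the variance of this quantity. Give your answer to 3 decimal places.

15.263

Per component, 1: μ=1, E[X²]=2; 2: μ=7, E[X²]=55.6667; 3: μ=9, E[X²]=87.6667; 4: μ=7.5, E[X²]=64.5.
E[X] = 0.32·1 + 0.22·7 + 0.13·9 + 0.33·7.5 = 5.505.
E[X²] = 0.32·2 + 0.22·55.6667 + 0.13·87.6667 + 0.33·64.5 = 45.5683.
Var(X) = E[X²] − (E[X])² = 45.5683 − 30.305 = 15.2633.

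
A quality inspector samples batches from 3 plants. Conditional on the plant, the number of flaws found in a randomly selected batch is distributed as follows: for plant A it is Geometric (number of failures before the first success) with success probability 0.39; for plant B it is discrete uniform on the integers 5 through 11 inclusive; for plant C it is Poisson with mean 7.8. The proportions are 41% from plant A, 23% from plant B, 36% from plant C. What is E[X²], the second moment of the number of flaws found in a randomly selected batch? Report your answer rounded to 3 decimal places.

42.998

For each component E[X²] = Var + (mean)², giving A: 6.45694; B: 68; C: 68.64.
Overall E[X²] = 0.41·6.45694 + 0.23·68 + 0.36·68.64 = 42.9977.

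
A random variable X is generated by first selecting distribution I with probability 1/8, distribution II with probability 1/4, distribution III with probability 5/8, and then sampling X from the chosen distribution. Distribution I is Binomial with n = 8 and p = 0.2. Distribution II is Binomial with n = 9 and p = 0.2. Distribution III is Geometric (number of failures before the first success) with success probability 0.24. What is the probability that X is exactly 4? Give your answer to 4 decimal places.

0.0723

Conditional on each component, P(X = 4): I: 0.0458752; II: 0.0660603; III: 0.0800692.
By total probability, P(X = 4) = 0.125·0.0458752 + 0.25·0.0660603 + 0.625·0.0800692 = 0.0722927.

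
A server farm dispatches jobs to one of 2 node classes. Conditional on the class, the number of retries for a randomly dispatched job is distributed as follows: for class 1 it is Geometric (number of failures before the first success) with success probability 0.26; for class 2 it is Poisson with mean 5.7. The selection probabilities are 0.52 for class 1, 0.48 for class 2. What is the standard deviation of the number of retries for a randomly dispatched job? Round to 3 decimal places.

3.234

Per component, 1: μ=2.84615, E[X²]=19.0473; 2: μ=5.7, E[X²]=38.19.
E[X] = 0.52·2.84615 + 0.48·5.7 = 4.216.
E[X²] = 0.52·19.0473 + 0.48·38.19 = 28.2358.
Var(X) = E[X²] − (E[X])² = 28.2358 − 17.7747 = 10.4612.
SD(X) = √10.4612 = 3.23437.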